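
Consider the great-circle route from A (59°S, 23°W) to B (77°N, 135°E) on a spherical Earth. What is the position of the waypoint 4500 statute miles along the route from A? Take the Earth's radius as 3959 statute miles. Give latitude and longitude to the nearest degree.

≈ (5°N, 10°W)

The haversine formula gives a central angle δ ≈ 2.801 rad (160.5°) between the endpoints. The total great-circle distance is δ·R ≈ 2.801 × 3959 ≈ 11090 mi, so the target fraction is f = 4500/11090 ≈ 0.406.
Interpolate at f ≈ 0.406 with slerp weights a = sin((1−f)δ)/sin δ ≈ 2.982, b = sin(fδ)/sin δ ≈ 2.717.
p = a·p₁ + b·p₂ ≈ (0.982, -0.168, 0.092); φ = arcsin(p_z) ≈ 5.25°, λ = atan2(p_y, p_x) ≈ -9.71°.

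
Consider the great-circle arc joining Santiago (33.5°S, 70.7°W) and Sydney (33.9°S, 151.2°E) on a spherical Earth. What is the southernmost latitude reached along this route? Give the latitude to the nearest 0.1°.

The great circle lies in the plane with unit normal n̂ = (p₁ × p₂)/|p₁ × p₂|.
Here n̂_z ≈ -0.472; the vertex latitude is φ_max = arccos|n̂_z| ≈ 61.8°.
Check via Clairaut: cos φ_max = |cos φ₁| · sin C = cos(33.5°)·sin(145.5°) ≈ 0.472, again giving ≈ 61.8°.

≈ 61.8°S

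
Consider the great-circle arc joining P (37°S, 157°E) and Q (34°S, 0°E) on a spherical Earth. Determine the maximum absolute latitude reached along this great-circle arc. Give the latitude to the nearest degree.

≈ 74°S

The great circle lies in the plane with unit normal n̂ = (p₁ × p₂)/|p₁ × p₂|.
Here n̂_z ≈ -0.269; the vertex latitude is φ_max = arccos|n̂_z| ≈ 74.4°.
Check via Clairaut: cos φ_max = |cos φ₁| · sin C = cos(37.0°)·sin(160.3°) ≈ 0.269, again giving ≈ 74.4°.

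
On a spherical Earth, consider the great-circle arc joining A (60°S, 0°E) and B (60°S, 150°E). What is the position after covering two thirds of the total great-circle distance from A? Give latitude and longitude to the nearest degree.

≈ (77°S, 124°E)

Convert each endpoint to a unit vector on the sphere (x = cos φ cos λ, y = cos φ sin λ, z = sin φ).
The central angle between the endpoints is δ = arccos(p₁·p₂) ≈ 1.008 rad (57.8°).
Interpolate at f = 2/3 with slerp weights a = sin((1−f)δ)/sin δ ≈ 0.390, b = sin(fδ)/sin δ ≈ 0.736.
p = a·p₁ + b·p₂ ≈ (-0.124, 0.184, -0.975); φ = arcsin(p_z) ≈ -77.19°, λ = atan2(p_y, p_x) ≈ 123.93°.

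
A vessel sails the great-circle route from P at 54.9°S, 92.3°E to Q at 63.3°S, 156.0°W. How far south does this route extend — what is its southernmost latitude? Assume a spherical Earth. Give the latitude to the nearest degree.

≈ 72°S

The great circle lies in the plane with unit normal n̂ = (p₁ × p₂)/|p₁ × p₂|.
Here n̂_z ≈ +0.311; the vertex latitude is φ_max = arccos|n̂_z| ≈ 71.9°.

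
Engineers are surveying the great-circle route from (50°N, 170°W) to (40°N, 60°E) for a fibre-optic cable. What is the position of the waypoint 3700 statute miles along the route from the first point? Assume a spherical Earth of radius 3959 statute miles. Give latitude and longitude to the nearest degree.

The haversine formula gives a central angle δ ≈ 1.394 rad (79.9°) between the endpoints. The total great-circle distance is δ·R ≈ 1.394 × 3959 ≈ 5519 mi, so the target fraction is f = 3700/5519 ≈ 0.670.
Interpolate at f ≈ 0.670 with slerp weights a = sin((1−f)δ)/sin δ ≈ 0.450, b = sin(fδ)/sin δ ≈ 0.817.
p = a·p₁ + b·p₂ ≈ (0.028, 0.492, 0.870); φ = arcsin(p_z) ≈ 60.49°, λ = atan2(p_y, p_x) ≈ 86.76°.

≈ (60°N, 87°E)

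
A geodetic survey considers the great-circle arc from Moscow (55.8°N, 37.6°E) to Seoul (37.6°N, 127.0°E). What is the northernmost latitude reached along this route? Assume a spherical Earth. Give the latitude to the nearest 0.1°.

≈ 58.8°N

The great circle lies in the plane with unit normal n̂ = (p₁ × p₂)/|p₁ × p₂|.
Here n̂_z ≈ +0.517; the vertex latitude is φ_max = arccos|n̂_z| ≈ 58.8°.
Check via Clairaut: cos φ_max = |cos φ₁| · sin C = cos(55.8°)·sin(67.0°) ≈ 0.517, again giving ≈ 58.8°.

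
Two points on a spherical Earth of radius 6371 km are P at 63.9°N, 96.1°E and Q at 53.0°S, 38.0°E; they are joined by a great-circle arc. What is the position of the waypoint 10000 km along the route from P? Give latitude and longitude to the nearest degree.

≈ 20°S, 54°E

Convert each endpoint to a unit vector on the sphere (x = cos φ cos λ, y = cos φ sin λ, z = sin φ).
The central angle between the endpoints is δ = arccos(p₁·p₂) ≈ 2.186 rad (125.3°). The total great-circle distance is δ·R ≈ 2.186 × 6371 ≈ 13928 km, so the target fraction is f = 10000/13928 ≈ 0.718.
Interpolate at f ≈ 0.718 with slerp weights a = sin((1−f)δ)/sin δ ≈ 0.708, b = sin(fδ)/sin δ ≈ 1.225.
p = a·p₁ + b·p₂ ≈ (0.548, 0.764, -0.342); φ = arcsin(p_z) ≈ -20.01°, λ = atan2(p_y, p_x) ≈ 54.35°.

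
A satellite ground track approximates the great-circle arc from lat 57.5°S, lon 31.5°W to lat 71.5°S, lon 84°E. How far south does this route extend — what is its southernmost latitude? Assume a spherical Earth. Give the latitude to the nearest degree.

The great circle lies in the plane with unit normal n̂ = (p₁ × p₂)/|p₁ × p₂|.
Here n̂_z ≈ +0.224; the vertex latitude is φ_max = arccos|n̂_z| ≈ 77.1°.

≈ 77°S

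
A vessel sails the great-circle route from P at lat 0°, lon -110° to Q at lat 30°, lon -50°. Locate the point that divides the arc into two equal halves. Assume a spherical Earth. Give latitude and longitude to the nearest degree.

The haversine formula gives a central angle δ ≈ 1.123 rad (64.3°) between the endpoints.
Interpolate at f = 1/2 with slerp weights a = sin((1−f)δ)/sin δ ≈ 0.591, b = sin(fδ)/sin δ ≈ 0.591.
p = a·p₁ + b·p₂ ≈ (0.127, -0.947, 0.295); φ = arcsin(p_z) ≈ 17.18°, λ = atan2(p_y, p_x) ≈ -82.37°.

≈ lat 17°, lon -82°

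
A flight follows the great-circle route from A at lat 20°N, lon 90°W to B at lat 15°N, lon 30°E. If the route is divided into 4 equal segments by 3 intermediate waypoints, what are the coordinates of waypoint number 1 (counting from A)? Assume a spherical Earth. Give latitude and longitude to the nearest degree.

≈ lat 30°N, lon 61°W

Write both endpoints as unit vectors p₁, p₂ with components (cos φ cos λ, cos φ sin λ, sin φ).
The central angle between the endpoints is δ = arccos(p₁·p₂) ≈ 1.945 rad (111.4°).
Interpolate at f = 1/4 with slerp weights a = sin((1−f)δ)/sin δ ≈ 1.067, b = sin(fδ)/sin δ ≈ 0.502.
p = a·p₁ + b·p₂ ≈ (0.420, -0.761, 0.495); φ = arcsin(p_z) ≈ 29.67°, λ = atan2(p_y, p_x) ≈ -61.10°.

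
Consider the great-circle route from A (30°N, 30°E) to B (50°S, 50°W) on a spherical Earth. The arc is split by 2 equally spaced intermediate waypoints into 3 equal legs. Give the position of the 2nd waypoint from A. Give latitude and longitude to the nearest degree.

≈ (27°S, 15°W)

Convert each endpoint to a unit vector on the sphere (x = cos φ cos λ, y = cos φ sin λ, z = sin φ).
The central angle between the endpoints is δ = arccos(p₁·p₂) ≈ 1.861 rad (106.6°).
Interpolate at f = 2/3 with slerp weights a = sin((1−f)δ)/sin δ ≈ 0.607, b = sin(fδ)/sin δ ≈ 0.987.
p = a·p₁ + b·p₂ ≈ (0.863, -0.223, -0.453); φ = arcsin(p_z) ≈ -26.94°, λ = atan2(p_y, p_x) ≈ -14.52°.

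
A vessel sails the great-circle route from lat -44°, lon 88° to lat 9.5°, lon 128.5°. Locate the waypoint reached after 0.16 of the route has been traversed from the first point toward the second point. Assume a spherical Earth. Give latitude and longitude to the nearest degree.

Convert each endpoint to a unit vector on the sphere (x = cos φ cos λ, y = cos φ sin λ, z = sin φ).
The central angle between the endpoints is δ = arccos(p₁·p₂) ≈ 1.132 rad (64.9°).
Interpolate at f = 0.16 with slerp weights a = sin((1−f)δ)/sin δ ≈ 0.899, b = sin(fδ)/sin δ ≈ 0.199.
p = a·p₁ + b·p₂ ≈ (-0.100, 0.800, -0.592); φ = arcsin(p_z) ≈ -36.28°, λ = atan2(p_y, p_x) ≈ 97.10°.

≈ lat -36°, lon 97°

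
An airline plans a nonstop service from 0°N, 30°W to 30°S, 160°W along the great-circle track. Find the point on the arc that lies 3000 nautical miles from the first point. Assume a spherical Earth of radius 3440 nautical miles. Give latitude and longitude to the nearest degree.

≈ 27°S, 74°W

Write both endpoints as unit vectors p₁, p₂ with components (cos φ cos λ, cos φ sin λ, sin φ).
The central angle between the endpoints is δ = arccos(p₁·p₂) ≈ 2.161 rad (123.8°). The total great-circle distance is δ·R ≈ 2.161 × 3440 ≈ 7434 nmi, so the target fraction is f = 3000/7434 ≈ 0.404.
Interpolate at f ≈ 0.404 with slerp weights a = sin((1−f)δ)/sin δ ≈ 1.156, b = sin(fδ)/sin δ ≈ 0.922.
p = a·p₁ + b·p₂ ≈ (0.251, -0.851, -0.461); φ = arcsin(p_z) ≈ -27.44°, λ = atan2(p_y, p_x) ≈ -73.55°.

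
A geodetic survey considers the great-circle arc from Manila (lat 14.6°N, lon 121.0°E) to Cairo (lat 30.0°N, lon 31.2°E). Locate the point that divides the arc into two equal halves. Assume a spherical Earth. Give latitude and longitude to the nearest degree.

The haversine formula gives a central angle δ ≈ 1.441 rad (82.6°) between the endpoints.
Interpolate at f = 1/2 with slerp weights a = sin((1−f)δ)/sin δ ≈ 0.665, b = sin(fδ)/sin δ ≈ 0.665.
p = a·p₁ + b·p₂ ≈ (0.161, 0.851, 0.500); φ = arcsin(p_z) ≈ 30.03°, λ = atan2(p_y, p_x) ≈ 79.26°.

≈ lat 30°N, lon 79°E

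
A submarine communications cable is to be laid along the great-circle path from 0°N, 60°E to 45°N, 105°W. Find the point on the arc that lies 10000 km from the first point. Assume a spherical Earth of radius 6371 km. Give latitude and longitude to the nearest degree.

≈ 75°N, 30°W

Convert each endpoint to a unit vector on the sphere (x = cos φ cos λ, y = cos φ sin λ, z = sin φ).
The central angle between the endpoints is δ = arccos(p₁·p₂) ≈ 2.323 rad (133.1°). The total great-circle distance is δ·R ≈ 2.323 × 6371 ≈ 14798 km, so the target fraction is f = 10000/14798 ≈ 0.676.
Interpolate at f ≈ 0.676 with slerp weights a = sin((1−f)δ)/sin δ ≈ 0.936, b = sin(fδ)/sin δ ≈ 1.369.
p = a·p₁ + b·p₂ ≈ (0.218, -0.124, 0.968); φ = arcsin(p_z) ≈ 75.49°, λ = atan2(p_y, p_x) ≈ -29.73°.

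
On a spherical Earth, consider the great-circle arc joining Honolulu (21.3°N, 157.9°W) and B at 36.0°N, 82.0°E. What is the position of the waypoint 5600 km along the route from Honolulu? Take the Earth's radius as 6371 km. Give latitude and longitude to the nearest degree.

≈ 48°N, 148°E

Convert each endpoint to a unit vector on the sphere (x = cos φ cos λ, y = cos φ sin λ, z = sin φ).
The central angle between the endpoints is δ = arccos(p₁·p₂) ≈ 1.736 rad (99.5°). The total great-circle distance is δ·R ≈ 1.736 × 6371 ≈ 11060 km, so the target fraction is f = 5600/11060 ≈ 0.506.
Interpolate at f ≈ 0.506 with slerp weights a = sin((1−f)δ)/sin δ ≈ 0.766, b = sin(fδ)/sin δ ≈ 0.781.
p = a·p₁ + b·p₂ ≈ (-0.574, 0.357, 0.737); φ = arcsin(p_z) ≈ 47.50°, λ = atan2(p_y, p_x) ≈ 148.12°.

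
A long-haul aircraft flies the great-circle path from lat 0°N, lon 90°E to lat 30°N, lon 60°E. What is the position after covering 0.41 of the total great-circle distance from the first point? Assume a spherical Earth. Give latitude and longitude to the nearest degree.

Convert each endpoint to a unit vector on the sphere (x = cos φ cos λ, y = cos φ sin λ, z = sin φ).
The central angle between the endpoints is δ = arccos(p₁·p₂) ≈ 0.723 rad (41.4°).
Interpolate at f = 0.41 with slerp weights a = sin((1−f)δ)/sin δ ≈ 0.625, b = sin(fδ)/sin δ ≈ 0.441.
p = a·p₁ + b·p₂ ≈ (0.191, 0.956, 0.221); φ = arcsin(p_z) ≈ 12.75°, λ = atan2(p_y, p_x) ≈ 78.70°.

≈ lat 13°N, lon 79°E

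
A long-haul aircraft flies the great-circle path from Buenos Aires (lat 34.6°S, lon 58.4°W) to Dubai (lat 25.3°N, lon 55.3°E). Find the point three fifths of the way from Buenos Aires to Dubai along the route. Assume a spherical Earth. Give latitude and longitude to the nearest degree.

Convert each endpoint to a unit vector on the sphere (x = cos φ cos λ, y = cos φ sin λ, z = sin φ).
The central angle between the endpoints is δ = arccos(p₁·p₂) ≈ 2.143 rad (122.8°).
Interpolate at f = 3/5 with slerp weights a = sin((1−f)δ)/sin δ ≈ 0.900, b = sin(fδ)/sin δ ≈ 1.142.
p = a·p₁ + b·p₂ ≈ (0.976, 0.218, -0.023); φ = arcsin(p_z) ≈ -1.31°, λ = atan2(p_y, p_x) ≈ 12.60°.

≈ lat 1°S, lon 13°E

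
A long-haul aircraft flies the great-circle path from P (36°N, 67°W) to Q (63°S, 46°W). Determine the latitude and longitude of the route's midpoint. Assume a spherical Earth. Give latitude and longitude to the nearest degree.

≈ (14°S, 59°W)

Write both endpoints as unit vectors p₁, p₂ with components (cos φ cos λ, cos φ sin λ, sin φ).
The central angle between the endpoints is δ = arccos(p₁·p₂) ≈ 1.753 rad (100.4°).
Interpolate at f = 1/2 with slerp weights a = sin((1−f)δ)/sin δ ≈ 0.781, b = sin(fδ)/sin δ ≈ 0.781.
p = a·p₁ + b·p₂ ≈ (0.493, -0.837, -0.237); φ = arcsin(p_z) ≈ -13.70°, λ = atan2(p_y, p_x) ≈ -59.48°.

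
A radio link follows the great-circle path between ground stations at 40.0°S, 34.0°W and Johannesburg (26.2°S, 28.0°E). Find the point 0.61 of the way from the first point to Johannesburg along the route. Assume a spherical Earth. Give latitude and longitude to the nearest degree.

Write both endpoints as unit vectors p₁, p₂ with components (cos φ cos λ, cos φ sin λ, sin φ).
The central angle between the endpoints is δ = arccos(p₁·p₂) ≈ 0.919 rad (52.7°).
Interpolate at f = 0.61 with slerp weights a = sin((1−f)δ)/sin δ ≈ 0.441, b = sin(fδ)/sin δ ≈ 0.669.
p = a·p₁ + b·p₂ ≈ (0.810, 0.093, -0.579); φ = arcsin(p_z) ≈ -35.37°, λ = atan2(p_y, p_x) ≈ 6.53°.

≈ 35°S, 7°E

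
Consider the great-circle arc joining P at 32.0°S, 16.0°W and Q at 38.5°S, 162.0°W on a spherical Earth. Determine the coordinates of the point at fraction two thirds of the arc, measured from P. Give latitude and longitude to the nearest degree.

≈ 64°S, 123°W

Write both endpoints as unit vectors p₁, p₂ with components (cos φ cos λ, cos φ sin λ, sin φ).
The central angle between the endpoints is δ = arccos(p₁·p₂) ≈ 1.793 rad (102.7°).
Interpolate at f = 2/3 with slerp weights a = sin((1−f)δ)/sin δ ≈ 0.577, b = sin(fδ)/sin δ ≈ 0.954.
p = a·p₁ + b·p₂ ≈ (-0.240, -0.366, -0.899); φ = arcsin(p_z) ≈ -64.08°, λ = atan2(p_y, p_x) ≈ -123.25°.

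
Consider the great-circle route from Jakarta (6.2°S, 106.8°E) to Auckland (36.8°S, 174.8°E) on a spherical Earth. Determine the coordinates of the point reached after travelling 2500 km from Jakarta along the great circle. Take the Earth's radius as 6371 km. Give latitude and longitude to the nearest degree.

≈ 19°S, 126°E

From cos δ = sin φ₁ sin φ₂ + cos φ₁ cos φ₂ cos Δλ, the central angle is δ ≈ 1.199 rad (68.7°). The total great-circle distance is δ·R ≈ 1.199 × 6371 ≈ 7642 km, so the target fraction is f = 2500/7642 ≈ 0.327.
Interpolate at f ≈ 0.327 with slerp weights a = sin((1−f)δ)/sin δ ≈ 0.775, b = sin(fδ)/sin δ ≈ 0.410.
p = a·p₁ + b·p₂ ≈ (-0.550, 0.767, -0.330); φ = arcsin(p_z) ≈ -19.24°, λ = atan2(p_y, p_x) ≈ 125.63°.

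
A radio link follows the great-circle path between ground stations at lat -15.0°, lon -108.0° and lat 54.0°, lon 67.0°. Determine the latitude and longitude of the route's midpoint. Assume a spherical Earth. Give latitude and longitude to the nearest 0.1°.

Convert each endpoint to a unit vector on the sphere (x = cos φ cos λ, y = cos φ sin λ, z = sin φ).
The central angle between the endpoints is δ = arccos(p₁·p₂) ≈ 2.457 rad (140.8°).
Interpolate at f = 1/2 with slerp weights a = sin((1−f)δ)/sin δ ≈ 1.491, b = sin(fδ)/sin δ ≈ 1.491.
p = a·p₁ + b·p₂ ≈ (-0.103, -0.563, 0.820); φ = arcsin(p_z) ≈ 55.10°, λ = atan2(p_y, p_x) ≈ -100.33°.

≈ lat 55.1°, lon -100.3°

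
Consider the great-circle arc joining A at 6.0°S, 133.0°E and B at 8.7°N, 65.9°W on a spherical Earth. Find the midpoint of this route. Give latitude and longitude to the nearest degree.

≈ 8°N, 147°W

From cos δ = sin φ₁ sin φ₂ + cos φ₁ cos φ₂ cos Δλ, the central angle is δ ≈ 2.811 rad (161.1°).
Interpolate at f = 1/2 with slerp weights a = sin((1−f)δ)/sin δ ≈ 3.040, b = sin(fδ)/sin δ ≈ 3.040.
p = a·p₁ + b·p₂ ≈ (-0.835, -0.532, 0.142); φ = arcsin(p_z) ≈ 8.17°, λ = atan2(p_y, p_x) ≈ -147.50°.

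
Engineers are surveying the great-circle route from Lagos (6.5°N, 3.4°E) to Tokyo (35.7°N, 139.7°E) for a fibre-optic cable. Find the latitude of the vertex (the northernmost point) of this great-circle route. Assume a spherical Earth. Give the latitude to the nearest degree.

The great circle lies in the plane with unit normal n̂ = (p₁ × p₂)/|p₁ × p₂|.
Here n̂_z ≈ +0.651; the vertex latitude is φ_max = arccos|n̂_z| ≈ 49.4°.
Check via Clairaut: cos φ_max = |cos φ₁| · sin C = cos(6.5°)·sin(41.0°) ≈ 0.651, again giving ≈ 49.4°.

≈ 49°N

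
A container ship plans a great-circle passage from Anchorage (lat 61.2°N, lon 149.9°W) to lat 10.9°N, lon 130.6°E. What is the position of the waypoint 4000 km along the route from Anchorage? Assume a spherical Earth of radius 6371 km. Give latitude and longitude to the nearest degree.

≈ lat 44°N, lon 156°E

Convert each endpoint to a unit vector on the sphere (x = cos φ cos λ, y = cos φ sin λ, z = sin φ).
The central angle between the endpoints is δ = arccos(p₁·p₂) ≈ 1.316 rad (75.4°). The total great-circle distance is δ·R ≈ 1.316 × 6371 ≈ 8385 km, so the target fraction is f = 4000/8385 ≈ 0.477.
Interpolate at f ≈ 0.477 with slerp weights a = sin((1−f)δ)/sin δ ≈ 0.656, b = sin(fδ)/sin δ ≈ 0.607.
p = a·p₁ + b·p₂ ≈ (-0.661, 0.294, 0.690); φ = arcsin(p_z) ≈ 43.63°, λ = atan2(p_y, p_x) ≈ 156.04°.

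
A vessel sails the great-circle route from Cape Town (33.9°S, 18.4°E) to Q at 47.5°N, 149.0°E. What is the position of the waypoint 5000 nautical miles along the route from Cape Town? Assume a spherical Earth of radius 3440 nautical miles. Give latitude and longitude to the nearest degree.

≈ 24°N, 81°E

From cos δ = sin φ₁ sin φ₂ + cos φ₁ cos φ₂ cos Δλ, the central angle is δ ≈ 2.459 rad (140.9°). The total great-circle distance is δ·R ≈ 2.459 × 3440 ≈ 8460 nmi, so the target fraction is f = 5000/8460 ≈ 0.591.
Interpolate at f ≈ 0.591 with slerp weights a = sin((1−f)δ)/sin δ ≈ 1.339, b = sin(fδ)/sin δ ≈ 1.575.
p = a·p₁ + b·p₂ ≈ (0.143, 0.899, 0.414); φ = arcsin(p_z) ≈ 24.46°, λ = atan2(p_y, p_x) ≈ 80.97°.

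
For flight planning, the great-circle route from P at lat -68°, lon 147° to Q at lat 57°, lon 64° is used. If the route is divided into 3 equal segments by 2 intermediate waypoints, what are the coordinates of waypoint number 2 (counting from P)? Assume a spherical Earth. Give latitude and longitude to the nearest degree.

≈ lat 15°, lon 89°

Convert each endpoint to a unit vector on the sphere (x = cos φ cos λ, y = cos φ sin λ, z = sin φ).
The central angle between the endpoints is δ = arccos(p₁·p₂) ≈ 2.423 rad (138.8°).
Interpolate at f = 2/3 with slerp weights a = sin((1−f)δ)/sin δ ≈ 1.098, b = sin(fδ)/sin δ ≈ 1.518.
p = a·p₁ + b·p₂ ≈ (0.017, 0.967, 0.255); φ = arcsin(p_z) ≈ 14.77°, λ = atan2(p_y, p_x) ≈ 88.97°.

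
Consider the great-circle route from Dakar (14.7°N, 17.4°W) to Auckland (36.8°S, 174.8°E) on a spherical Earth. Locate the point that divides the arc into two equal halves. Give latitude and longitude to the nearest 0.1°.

From cos δ = sin φ₁ sin φ₂ + cos φ₁ cos φ₂ cos Δλ, the central angle is δ ≈ 2.712 rad (155.4°).
Interpolate at f = 1/2 with slerp weights a = sin((1−f)δ)/sin δ ≈ 2.345, b = sin(fδ)/sin δ ≈ 2.345.
p = a·p₁ + b·p₂ ≈ (0.294, -0.508, -0.809); φ = arcsin(p_z) ≈ -54.05°, λ = atan2(p_y, p_x) ≈ -59.91°.

≈ 54.0°S, 59.9°W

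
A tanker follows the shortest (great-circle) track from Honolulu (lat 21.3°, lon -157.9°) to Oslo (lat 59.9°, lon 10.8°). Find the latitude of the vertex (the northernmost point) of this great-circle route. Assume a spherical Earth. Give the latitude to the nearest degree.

The great circle lies in the plane with unit normal n̂ = (p₁ × p₂)/|p₁ × p₂|.
Here n̂_z ≈ +0.093; the vertex latitude is φ_max = arccos|n̂_z| ≈ 84.7°.

≈ 85°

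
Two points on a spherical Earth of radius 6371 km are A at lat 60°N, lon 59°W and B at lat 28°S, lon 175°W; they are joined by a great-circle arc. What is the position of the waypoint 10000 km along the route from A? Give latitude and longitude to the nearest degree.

≈ lat 4°N, lon 155°W

Convert each endpoint to a unit vector on the sphere (x = cos φ cos λ, y = cos φ sin λ, z = sin φ).
The central angle between the endpoints is δ = arccos(p₁·p₂) ≈ 2.214 rad (126.9°). The total great-circle distance is δ·R ≈ 2.214 × 6371 ≈ 14108 km, so the target fraction is f = 10000/14108 ≈ 0.709.
Interpolate at f ≈ 0.709 with slerp weights a = sin((1−f)δ)/sin δ ≈ 0.751, b = sin(fδ)/sin δ ≈ 1.250.
p = a·p₁ + b·p₂ ≈ (-0.906, -0.418, 0.064); φ = arcsin(p_z) ≈ 3.66°, λ = atan2(p_y, p_x) ≈ -155.22°.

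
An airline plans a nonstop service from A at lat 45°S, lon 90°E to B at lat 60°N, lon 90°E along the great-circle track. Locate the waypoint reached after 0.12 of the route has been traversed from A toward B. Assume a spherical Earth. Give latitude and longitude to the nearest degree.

Convert each endpoint to a unit vector on the sphere (x = cos φ cos λ, y = cos φ sin λ, z = sin φ).
The central angle between the endpoints is δ = arccos(p₁·p₂) ≈ 1.833 rad (105.0°).
Interpolate at f = 0.12 with slerp weights a = sin((1−f)δ)/sin δ ≈ 1.034, b = sin(fδ)/sin δ ≈ 0.226.
p = a·p₁ + b·p₂ ≈ (0.000, 0.844, -0.536); φ = arcsin(p_z) ≈ -32.40°, λ = atan2(p_y, p_x) ≈ 90.00°.

≈ lat 32°S, lon 90°E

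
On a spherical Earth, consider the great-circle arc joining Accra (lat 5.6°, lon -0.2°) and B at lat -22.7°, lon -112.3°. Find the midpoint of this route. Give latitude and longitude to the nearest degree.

Convert each endpoint to a unit vector on the sphere (x = cos φ cos λ, y = cos φ sin λ, z = sin φ).
The central angle between the endpoints is δ = arccos(p₁·p₂) ≈ 1.964 rad (112.5°).
Interpolate at f = 1/2 with slerp weights a = sin((1−f)δ)/sin δ ≈ 0.900, b = sin(fδ)/sin δ ≈ 0.900.
p = a·p₁ + b·p₂ ≈ (0.581, -0.772, -0.260); φ = arcsin(p_z) ≈ -15.04°, λ = atan2(p_y, p_x) ≈ -53.03°.

≈ lat -15°, lon -53°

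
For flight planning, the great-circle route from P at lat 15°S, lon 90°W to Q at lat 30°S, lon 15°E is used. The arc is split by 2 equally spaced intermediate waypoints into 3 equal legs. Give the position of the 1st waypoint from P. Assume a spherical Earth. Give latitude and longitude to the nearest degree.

≈ lat 30°S, lon 59°W

Convert each endpoint to a unit vector on the sphere (x = cos φ cos λ, y = cos φ sin λ, z = sin φ).
The central angle between the endpoints is δ = arccos(p₁·p₂) ≈ 1.658 rad (95.0°).
Interpolate at f = 1/3 with slerp weights a = sin((1−f)δ)/sin δ ≈ 0.897, b = sin(fδ)/sin δ ≈ 0.527.
p = a·p₁ + b·p₂ ≈ (0.441, -0.748, -0.496); φ = arcsin(p_z) ≈ -29.71°, λ = atan2(p_y, p_x) ≈ -59.50°.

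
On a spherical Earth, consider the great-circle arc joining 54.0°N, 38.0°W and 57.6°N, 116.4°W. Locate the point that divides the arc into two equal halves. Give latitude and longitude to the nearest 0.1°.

≈ 62.2°N, 75.0°W

The haversine formula gives a central angle δ ≈ 0.728 rad (41.7°) between the endpoints.
Interpolate at f = 1/2 with slerp weights a = sin((1−f)δ)/sin δ ≈ 0.535, b = sin(fδ)/sin δ ≈ 0.535.
p = a·p₁ + b·p₂ ≈ (0.120, -0.450, 0.885); φ = arcsin(p_z) ≈ 62.21°, λ = atan2(p_y, p_x) ≈ -75.04°.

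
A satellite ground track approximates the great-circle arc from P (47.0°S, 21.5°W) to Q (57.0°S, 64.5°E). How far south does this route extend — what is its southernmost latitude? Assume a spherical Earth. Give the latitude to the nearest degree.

≈ 61°S

The great circle lies in the plane with unit normal n̂ = (p₁ × p₂)/|p₁ × p₂|.
Here n̂_z ≈ +0.482; the vertex latitude is φ_max = arccos|n̂_z| ≈ 61.2°.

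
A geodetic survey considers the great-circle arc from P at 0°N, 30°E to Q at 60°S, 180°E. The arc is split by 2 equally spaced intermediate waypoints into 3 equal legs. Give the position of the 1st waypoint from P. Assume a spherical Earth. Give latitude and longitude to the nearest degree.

≈ 37°S, 42°E

Convert each endpoint to a unit vector on the sphere (x = cos φ cos λ, y = cos φ sin λ, z = sin φ).
The central angle between the endpoints is δ = arccos(p₁·p₂) ≈ 2.019 rad (115.7°).
Interpolate at f = 1/3 with slerp weights a = sin((1−f)δ)/sin δ ≈ 1.081, b = sin(fδ)/sin δ ≈ 0.691.
p = a·p₁ + b·p₂ ≈ (0.591, 0.541, -0.599); φ = arcsin(p_z) ≈ -36.78°, λ = atan2(p_y, p_x) ≈ 42.46°.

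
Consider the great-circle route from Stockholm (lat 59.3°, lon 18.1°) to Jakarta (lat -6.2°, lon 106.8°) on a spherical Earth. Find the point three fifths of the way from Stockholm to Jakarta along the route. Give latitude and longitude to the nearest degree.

Write both endpoints as unit vectors p₁, p₂ with components (cos φ cos λ, cos φ sin λ, sin φ).
The central angle between the endpoints is δ = arccos(p₁·p₂) ≈ 1.652 rad (94.7°).
Interpolate at f = 3/5 with slerp weights a = sin((1−f)δ)/sin δ ≈ 0.616, b = sin(fδ)/sin δ ≈ 0.840.
p = a·p₁ + b·p₂ ≈ (0.058, 0.897, 0.439); φ = arcsin(p_z) ≈ 26.03°, λ = atan2(p_y, p_x) ≈ 86.32°.

≈ lat 26°, lon 86°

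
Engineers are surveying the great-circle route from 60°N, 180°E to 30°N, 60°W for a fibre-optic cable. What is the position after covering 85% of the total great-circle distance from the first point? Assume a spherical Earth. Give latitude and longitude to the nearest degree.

Convert each endpoint to a unit vector on the sphere (x = cos φ cos λ, y = cos φ sin λ, z = sin φ).
The central angle between the endpoints is δ = arccos(p₁·p₂) ≈ 1.353 rad (77.5°).
Interpolate at f = 0.85 with slerp weights a = sin((1−f)δ)/sin δ ≈ 0.206, b = sin(fδ)/sin δ ≈ 0.935.
p = a·p₁ + b·p₂ ≈ (0.302, -0.701, 0.646); φ = arcsin(p_z) ≈ 40.25°, λ = atan2(p_y, p_x) ≈ -66.72°.

≈ 40°N, 67°W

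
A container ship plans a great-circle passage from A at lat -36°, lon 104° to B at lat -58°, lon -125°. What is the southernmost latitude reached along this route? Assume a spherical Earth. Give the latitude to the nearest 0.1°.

≈ -70.6°

The great circle lies in the plane with unit normal n̂ = (p₁ × p₂)/|p₁ × p₂|.
Here n̂_z ≈ +0.331; the vertex latitude is φ_max = arccos|n̂_z| ≈ 70.6°.
Check via Clairaut: cos φ_max = |cos φ₁| · sin C = cos(36.0°)·sin(155.8°) ≈ 0.331, again giving ≈ 70.6°.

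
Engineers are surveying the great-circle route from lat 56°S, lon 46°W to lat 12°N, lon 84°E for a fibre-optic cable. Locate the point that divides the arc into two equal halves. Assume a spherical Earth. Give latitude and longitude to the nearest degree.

Convert each endpoint to a unit vector on the sphere (x = cos φ cos λ, y = cos φ sin λ, z = sin φ).
The central angle between the endpoints is δ = arccos(p₁·p₂) ≈ 2.122 rad (121.6°).
Interpolate at f = 1/2 with slerp weights a = sin((1−f)δ)/sin δ ≈ 1.025, b = sin(fδ)/sin δ ≈ 1.025.
p = a·p₁ + b·p₂ ≈ (0.503, 0.585, -0.637); φ = arcsin(p_z) ≈ -39.54°, λ = atan2(p_y, p_x) ≈ 49.30°.

≈ lat 40°S, lon 49°E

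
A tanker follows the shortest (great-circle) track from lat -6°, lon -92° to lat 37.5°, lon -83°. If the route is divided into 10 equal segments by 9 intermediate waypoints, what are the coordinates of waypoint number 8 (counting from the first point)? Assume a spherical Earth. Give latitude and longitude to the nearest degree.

From cos δ = sin φ₁ sin φ₂ + cos φ₁ cos φ₂ cos Δλ, the central angle is δ ≈ 0.773 rad (44.3°).
Interpolate at f = 8/10 with slerp weights a = sin((1−f)δ)/sin δ ≈ 0.221, b = sin(fδ)/sin δ ≈ 0.830.
p = a·p₁ + b·p₂ ≈ (0.073, -0.873, 0.482); φ = arcsin(p_z) ≈ 28.84°, λ = atan2(p_y, p_x) ≈ -85.24°.

≈ lat 29°, lon -85°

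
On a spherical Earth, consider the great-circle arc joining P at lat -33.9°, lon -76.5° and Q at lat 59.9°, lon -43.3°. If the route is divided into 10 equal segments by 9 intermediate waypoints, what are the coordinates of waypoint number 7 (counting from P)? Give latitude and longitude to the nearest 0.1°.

From cos δ = sin φ₁ sin φ₂ + cos φ₁ cos φ₂ cos Δλ, the central angle is δ ≈ 1.705 rad (97.7°).
Interpolate at f = 7/10 with slerp weights a = sin((1−f)δ)/sin δ ≈ 0.494, b = sin(fδ)/sin δ ≈ 0.938.
p = a·p₁ + b·p₂ ≈ (0.438, -0.721, 0.536); φ = arcsin(p_z) ≈ 32.42°, λ = atan2(p_y, p_x) ≈ -58.73°.

≈ lat 32.4°, lon -58.7°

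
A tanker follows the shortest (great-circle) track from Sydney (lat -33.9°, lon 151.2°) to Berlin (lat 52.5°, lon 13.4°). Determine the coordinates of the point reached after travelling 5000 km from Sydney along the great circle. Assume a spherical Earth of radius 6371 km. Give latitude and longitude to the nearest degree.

Write both endpoints as unit vectors p₁, p₂ with components (cos φ cos λ, cos φ sin λ, sin φ).
The central angle between the endpoints is δ = arccos(p₁·p₂) ≈ 2.527 rad (144.8°). The total great-circle distance is δ·R ≈ 2.527 × 6371 ≈ 16097 km, so the target fraction is f = 5000/16097 ≈ 0.311.
Interpolate at f ≈ 0.311 with slerp weights a = sin((1−f)δ)/sin δ ≈ 1.708, b = sin(fδ)/sin δ ≈ 1.225.
p = a·p₁ + b·p₂ ≈ (-0.517, 0.856, 0.019); φ = arcsin(p_z) ≈ 1.10°, λ = atan2(p_y, p_x) ≈ 121.13°.

≈ lat 1°, lon 121°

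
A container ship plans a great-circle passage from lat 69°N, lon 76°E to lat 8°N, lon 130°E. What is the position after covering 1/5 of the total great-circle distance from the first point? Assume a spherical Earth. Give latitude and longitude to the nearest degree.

From cos δ = sin φ₁ sin φ₂ + cos φ₁ cos φ₂ cos Δλ, the central angle is δ ≈ 1.225 rad (70.2°).
Interpolate at f = 1/5 with slerp weights a = sin((1−f)δ)/sin δ ≈ 0.883, b = sin(fδ)/sin δ ≈ 0.258.
p = a·p₁ + b·p₂ ≈ (-0.088, 0.503, 0.860); φ = arcsin(p_z) ≈ 59.32°, λ = atan2(p_y, p_x) ≈ 99.89°.

≈ lat 59°N, lon 100°E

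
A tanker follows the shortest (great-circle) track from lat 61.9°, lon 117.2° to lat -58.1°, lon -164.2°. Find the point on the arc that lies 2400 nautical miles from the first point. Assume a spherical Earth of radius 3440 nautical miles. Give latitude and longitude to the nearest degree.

Write both endpoints as unit vectors p₁, p₂ with components (cos φ cos λ, cos φ sin λ, sin φ).
The central angle between the endpoints is δ = arccos(p₁·p₂) ≈ 2.346 rad (134.4°). The total great-circle distance is δ·R ≈ 2.346 × 3440 ≈ 8069 nmi, so the target fraction is f = 2400/8069 ≈ 0.297.
Interpolate at f ≈ 0.297 with slerp weights a = sin((1−f)δ)/sin δ ≈ 1.396, b = sin(fδ)/sin δ ≈ 0.899.
p = a·p₁ + b·p₂ ≈ (-0.758, 0.455, 0.468); φ = arcsin(p_z) ≈ 27.88°, λ = atan2(p_y, p_x) ≈ 149.00°.

≈ lat 28°, lon 149°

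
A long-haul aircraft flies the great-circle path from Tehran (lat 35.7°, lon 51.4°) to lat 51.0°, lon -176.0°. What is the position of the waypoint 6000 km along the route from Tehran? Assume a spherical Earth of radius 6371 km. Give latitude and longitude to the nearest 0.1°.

Write both endpoints as unit vectors p₁, p₂ with components (cos φ cos λ, cos φ sin λ, sin φ).
The central angle between the endpoints is δ = arccos(p₁·p₂) ≈ 1.463 rad (83.8°). The total great-circle distance is δ·R ≈ 1.463 × 6371 ≈ 9321 km, so the target fraction is f = 6000/9321 ≈ 0.644.
Interpolate at f ≈ 0.644 with slerp weights a = sin((1−f)δ)/sin δ ≈ 0.501, b = sin(fδ)/sin δ ≈ 0.813.
p = a·p₁ + b·p₂ ≈ (-0.257, 0.282, 0.924); φ = arcsin(p_z) ≈ 67.57°, λ = atan2(p_y, p_x) ≈ 132.31°.

≈ lat 67.6°, lon 132.3°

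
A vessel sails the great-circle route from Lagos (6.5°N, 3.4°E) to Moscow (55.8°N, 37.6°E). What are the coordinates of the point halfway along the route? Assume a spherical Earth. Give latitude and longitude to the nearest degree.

≈ 32°N, 16°E

From cos δ = sin φ₁ sin φ₂ + cos φ₁ cos φ₂ cos Δλ, the central angle is δ ≈ 0.982 rad (56.3°).
Interpolate at f = 1/2 with slerp weights a = sin((1−f)δ)/sin δ ≈ 0.567, b = sin(fδ)/sin δ ≈ 0.567.
p = a·p₁ + b·p₂ ≈ (0.815, 0.228, 0.533); φ = arcsin(p_z) ≈ 32.21°, λ = atan2(p_y, p_x) ≈ 15.62°.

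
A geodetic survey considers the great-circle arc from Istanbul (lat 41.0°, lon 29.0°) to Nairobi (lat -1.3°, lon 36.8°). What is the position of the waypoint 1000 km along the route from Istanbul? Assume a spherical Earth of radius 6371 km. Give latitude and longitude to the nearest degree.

Write both endpoints as unit vectors p₁, p₂ with components (cos φ cos λ, cos φ sin λ, sin φ).
The central angle between the endpoints is δ = arccos(p₁·p₂) ≈ 0.749 rad (42.9°). The total great-circle distance is δ·R ≈ 0.749 × 6371 ≈ 4769 km, so the target fraction is f = 1000/4769 ≈ 0.210.
Interpolate at f ≈ 0.210 with slerp weights a = sin((1−f)δ)/sin δ ≈ 0.819, b = sin(fδ)/sin δ ≈ 0.230.
p = a·p₁ + b·p₂ ≈ (0.725, 0.437, 0.532); φ = arcsin(p_z) ≈ 32.17°, λ = atan2(p_y, p_x) ≈ 31.11°.

≈ lat 32°, lon 31°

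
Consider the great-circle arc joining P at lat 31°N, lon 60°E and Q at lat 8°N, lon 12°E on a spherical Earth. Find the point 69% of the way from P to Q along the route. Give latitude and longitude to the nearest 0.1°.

≈ lat 16.4°N, lon 25.4°E

The haversine formula gives a central angle δ ≈ 0.877 rad (50.2°) between the endpoints.
Interpolate at f = 0.69 with slerp weights a = sin((1−f)δ)/sin δ ≈ 0.349, b = sin(fδ)/sin δ ≈ 0.740.
p = a·p₁ + b·p₂ ≈ (0.866, 0.412, 0.283); φ = arcsin(p_z) ≈ 16.43°, λ = atan2(p_y, p_x) ≈ 25.41°.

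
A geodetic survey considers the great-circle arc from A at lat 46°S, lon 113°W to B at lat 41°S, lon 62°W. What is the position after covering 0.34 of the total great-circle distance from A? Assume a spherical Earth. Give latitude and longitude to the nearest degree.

≈ lat 47°S, lon 95°W

Write both endpoints as unit vectors p₁, p₂ with components (cos φ cos λ, cos φ sin λ, sin φ).
The central angle between the endpoints is δ = arccos(p₁·p₂) ≈ 0.640 rad (36.7°).
Interpolate at f = 0.34 with slerp weights a = sin((1−f)δ)/sin δ ≈ 0.686, b = sin(fδ)/sin δ ≈ 0.362.
p = a·p₁ + b·p₂ ≈ (-0.058, -0.680, -0.731); φ = arcsin(p_z) ≈ -46.97°, λ = atan2(p_y, p_x) ≈ -94.90°.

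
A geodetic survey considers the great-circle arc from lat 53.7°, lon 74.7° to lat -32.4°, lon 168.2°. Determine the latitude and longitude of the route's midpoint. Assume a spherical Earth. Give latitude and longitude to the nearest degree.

≈ lat 15°, lon 132°

Convert each endpoint to a unit vector on the sphere (x = cos φ cos λ, y = cos φ sin λ, z = sin φ).
The central angle between the endpoints is δ = arccos(p₁·p₂) ≈ 2.051 rad (117.5°).
Interpolate at f = 1/2 with slerp weights a = sin((1−f)δ)/sin δ ≈ 0.964, b = sin(fδ)/sin δ ≈ 0.964.
p = a·p₁ + b·p₂ ≈ (-0.646, 0.717, 0.260); φ = arcsin(p_z) ≈ 15.10°, λ = atan2(p_y, p_x) ≈ 132.03°.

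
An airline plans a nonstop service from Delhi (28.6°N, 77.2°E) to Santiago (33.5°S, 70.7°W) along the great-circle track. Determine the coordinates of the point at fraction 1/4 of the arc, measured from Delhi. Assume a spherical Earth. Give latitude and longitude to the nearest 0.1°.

Write both endpoints as unit vectors p₁, p₂ with components (cos φ cos λ, cos φ sin λ, sin φ).
The central angle between the endpoints is δ = arccos(p₁·p₂) ≈ 2.656 rad (152.2°).
Interpolate at f = 1/4 with slerp weights a = sin((1−f)δ)/sin δ ≈ 1.955, b = sin(fδ)/sin δ ≈ 1.321.
p = a·p₁ + b·p₂ ≈ (0.744, 0.635, 0.207); φ = arcsin(p_z) ≈ 11.96°, λ = atan2(p_y, p_x) ≈ 40.46°.

≈ 12.0°N, 40.5°E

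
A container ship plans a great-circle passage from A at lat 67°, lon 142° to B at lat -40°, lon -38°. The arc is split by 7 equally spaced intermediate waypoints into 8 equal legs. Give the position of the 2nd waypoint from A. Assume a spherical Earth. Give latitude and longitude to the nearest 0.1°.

From cos δ = sin φ₁ sin φ₂ + cos φ₁ cos φ₂ cos Δλ, the central angle is δ ≈ 2.670 rad (153.0°).
Interpolate at f = 2/8 with slerp weights a = sin((1−f)δ)/sin δ ≈ 2.000, b = sin(fδ)/sin δ ≈ 1.364.
p = a·p₁ + b·p₂ ≈ (0.207, -0.162, 0.965); φ = arcsin(p_z) ≈ 74.75°, λ = atan2(p_y, p_x) ≈ -38.00°.

≈ lat 74.8°, lon -38.0°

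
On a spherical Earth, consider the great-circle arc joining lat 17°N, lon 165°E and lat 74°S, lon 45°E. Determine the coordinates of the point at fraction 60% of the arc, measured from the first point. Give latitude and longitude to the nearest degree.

≈ lat 49°S, lon 143°E

Convert each endpoint to a unit vector on the sphere (x = cos φ cos λ, y = cos φ sin λ, z = sin φ).
The central angle between the endpoints is δ = arccos(p₁·p₂) ≈ 1.996 rad (114.4°).
Interpolate at f = 0.60 with slerp weights a = sin((1−f)δ)/sin δ ≈ 0.786, b = sin(fδ)/sin δ ≈ 1.022.
p = a·p₁ + b·p₂ ≈ (-0.527, 0.394, -0.753); φ = arcsin(p_z) ≈ -48.84°, λ = atan2(p_y, p_x) ≈ 143.23°.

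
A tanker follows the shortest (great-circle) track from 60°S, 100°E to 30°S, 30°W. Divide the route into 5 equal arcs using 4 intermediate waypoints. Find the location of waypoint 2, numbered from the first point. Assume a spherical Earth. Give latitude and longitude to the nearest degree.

≈ 68°S, 22°E

Convert each endpoint to a unit vector on the sphere (x = cos φ cos λ, y = cos φ sin λ, z = sin φ).
The central angle between the endpoints is δ = arccos(p₁·p₂) ≈ 1.415 rad (81.1°).
Interpolate at f = 2/5 with slerp weights a = sin((1−f)δ)/sin δ ≈ 0.760, b = sin(fδ)/sin δ ≈ 0.543.
p = a·p₁ + b·p₂ ≈ (0.341, 0.139, -0.930); φ = arcsin(p_z) ≈ -68.38°, λ = atan2(p_y, p_x) ≈ 22.18°.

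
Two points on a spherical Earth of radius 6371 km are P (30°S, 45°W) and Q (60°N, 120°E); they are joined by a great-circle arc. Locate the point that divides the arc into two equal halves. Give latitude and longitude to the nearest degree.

≈ (42°N, 26°W)

The haversine formula gives a central angle δ ≈ 2.589 rad (148.4°) between the endpoints.
Interpolate at f = 1/2 with slerp weights a = sin((1−f)δ)/sin δ ≈ 1.834, b = sin(fδ)/sin δ ≈ 1.834.
p = a·p₁ + b·p₂ ≈ (0.664, -0.329, 0.671); φ = arcsin(p_z) ≈ 42.15°, λ = atan2(p_y, p_x) ≈ -26.33°.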